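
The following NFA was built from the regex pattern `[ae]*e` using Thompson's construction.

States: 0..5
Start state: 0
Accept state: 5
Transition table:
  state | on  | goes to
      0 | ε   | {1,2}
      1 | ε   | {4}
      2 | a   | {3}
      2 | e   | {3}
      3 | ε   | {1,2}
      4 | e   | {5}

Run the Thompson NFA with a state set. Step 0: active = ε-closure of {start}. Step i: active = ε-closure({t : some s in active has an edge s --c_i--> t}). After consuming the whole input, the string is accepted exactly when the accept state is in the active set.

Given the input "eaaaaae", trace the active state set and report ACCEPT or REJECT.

Answer: ACCEPT

Trace:
start: ε-closure({0}) = {0,1,2,4}
'e' @ 1: {1,2,3,4,5}  (accept∈set)
'a' @ 2: {1,2,3,4}
'a' @ 3: {1,2,3,4}
'a' @ 4: {1,2,3,4}
'a' @ 5: {1,2,3,4}
'a' @ 6: {1,2,3,4}
'e' @ 7: {1,2,3,4,5}  (accept∈set)
end set {1,2,3,4,5} — state 5 in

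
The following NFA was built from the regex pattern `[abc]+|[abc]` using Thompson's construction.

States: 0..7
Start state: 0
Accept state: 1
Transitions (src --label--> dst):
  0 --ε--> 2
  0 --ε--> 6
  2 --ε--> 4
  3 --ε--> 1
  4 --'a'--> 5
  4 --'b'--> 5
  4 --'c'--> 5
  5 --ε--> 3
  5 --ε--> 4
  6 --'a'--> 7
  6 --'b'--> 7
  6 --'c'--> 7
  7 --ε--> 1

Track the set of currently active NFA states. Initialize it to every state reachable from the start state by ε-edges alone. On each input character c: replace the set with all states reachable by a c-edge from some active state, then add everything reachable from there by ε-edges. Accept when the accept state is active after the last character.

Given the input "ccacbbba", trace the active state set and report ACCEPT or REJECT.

start: ε-closure({0}) = {0,2,4,6}
'c' @ 1: {1,3,4,5,7}  [accepting]
'c' @ 2: {1,3,4,5}  [accepting]
'a' @ 3: {1,3,4,5}  [accepting]
'c' @ 4: {1,3,4,5}  [accepting]
'b' @ 5: {1,3,4,5}  [accepting]
'b' @ 6: {1,3,4,5}  [accepting]
'b' @ 7: {1,3,4,5}  [accepting]
'a' @ 8: {1,3,4,5}  [accepting]
end set {1,3,4,5} — state 1 in

Answer: ACCEPT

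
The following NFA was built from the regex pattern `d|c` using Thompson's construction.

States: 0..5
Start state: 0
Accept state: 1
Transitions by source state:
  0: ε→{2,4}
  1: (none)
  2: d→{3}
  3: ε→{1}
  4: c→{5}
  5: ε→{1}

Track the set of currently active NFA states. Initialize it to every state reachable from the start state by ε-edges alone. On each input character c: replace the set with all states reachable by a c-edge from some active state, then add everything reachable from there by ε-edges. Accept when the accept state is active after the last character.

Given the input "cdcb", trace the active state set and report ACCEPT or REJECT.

Answer: REJECT

Steps:
initial (ε-close {0}): {0,2,4}
'c' @ 1: {1,5}  (accept∈set)
'd' @ 2: {}  — no active states
rest 'cb' ignored (set empty)
end set {} — state 1 not in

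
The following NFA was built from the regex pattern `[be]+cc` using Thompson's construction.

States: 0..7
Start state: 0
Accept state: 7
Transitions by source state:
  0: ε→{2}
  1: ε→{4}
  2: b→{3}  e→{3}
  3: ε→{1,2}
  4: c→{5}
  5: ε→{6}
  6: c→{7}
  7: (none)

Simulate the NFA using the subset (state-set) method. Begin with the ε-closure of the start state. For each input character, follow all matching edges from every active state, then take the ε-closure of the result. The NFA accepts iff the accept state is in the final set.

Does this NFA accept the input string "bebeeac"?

S₀ = ε-closure({0}) = {0,2}
'b' @ 1: {1,2,3,4}
'e' @ 2: {1,2,3,4}
'b' @ 3: {1,2,3,4}
'e' @ 4: {1,2,3,4}
'e' @ 5: {1,2,3,4}
'a' @ 6: {}  — no active states
rest 'c' ignored (set empty)
final: {}; accept 7 not in set

Answer: REJECT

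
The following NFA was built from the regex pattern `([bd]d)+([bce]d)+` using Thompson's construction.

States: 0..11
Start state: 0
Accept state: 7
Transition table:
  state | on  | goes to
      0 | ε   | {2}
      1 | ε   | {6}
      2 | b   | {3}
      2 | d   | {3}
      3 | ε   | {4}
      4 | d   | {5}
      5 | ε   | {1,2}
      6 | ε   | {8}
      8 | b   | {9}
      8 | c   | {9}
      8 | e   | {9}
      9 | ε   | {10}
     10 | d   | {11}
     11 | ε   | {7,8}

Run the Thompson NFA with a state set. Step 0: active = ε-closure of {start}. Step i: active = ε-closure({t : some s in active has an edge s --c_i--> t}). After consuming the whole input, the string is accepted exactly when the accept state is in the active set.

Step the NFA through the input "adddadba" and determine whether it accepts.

Answer: REJECT

Trace:
initial (ε-close {0}): {0,2}
'a' @ 1: {}  — dead — no transitions
rest 'dddadba' ignored (set empty)
after full input: {}  (accept=7 not in)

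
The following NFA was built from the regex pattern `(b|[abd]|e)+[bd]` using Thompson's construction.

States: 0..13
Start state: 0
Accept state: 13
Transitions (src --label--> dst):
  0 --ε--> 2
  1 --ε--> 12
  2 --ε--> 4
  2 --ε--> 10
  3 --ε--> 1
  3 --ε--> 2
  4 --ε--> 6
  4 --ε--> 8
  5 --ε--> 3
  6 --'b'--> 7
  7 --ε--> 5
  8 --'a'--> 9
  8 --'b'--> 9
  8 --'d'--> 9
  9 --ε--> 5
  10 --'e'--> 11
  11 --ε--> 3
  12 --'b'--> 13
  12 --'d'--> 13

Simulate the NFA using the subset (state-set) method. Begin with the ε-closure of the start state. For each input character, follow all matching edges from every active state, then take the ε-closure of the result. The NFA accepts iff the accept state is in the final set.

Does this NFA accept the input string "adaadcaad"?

Answer: REJECT

Steps:
S₀ = ε-closure({0}) = {0,2,4,6,8,10}
'a' @ 1: {1,2,3,4,5,6,8,9,10,12}
'd' @ 2: {1,2,3,4,5,6,8,9,10,12,13}  ✓accept
'a' @ 3: {1,2,3,4,5,6,8,9,10,12}
'a' @ 4: {1,2,3,4,5,6,8,9,10,12}
'd' @ 5: {1,2,3,4,5,6,8,9,10,12,13}  ✓accept
'c' @ 6: {}  — no active states
rest 'aad' ignored (set empty)
end set {} — state 13 not in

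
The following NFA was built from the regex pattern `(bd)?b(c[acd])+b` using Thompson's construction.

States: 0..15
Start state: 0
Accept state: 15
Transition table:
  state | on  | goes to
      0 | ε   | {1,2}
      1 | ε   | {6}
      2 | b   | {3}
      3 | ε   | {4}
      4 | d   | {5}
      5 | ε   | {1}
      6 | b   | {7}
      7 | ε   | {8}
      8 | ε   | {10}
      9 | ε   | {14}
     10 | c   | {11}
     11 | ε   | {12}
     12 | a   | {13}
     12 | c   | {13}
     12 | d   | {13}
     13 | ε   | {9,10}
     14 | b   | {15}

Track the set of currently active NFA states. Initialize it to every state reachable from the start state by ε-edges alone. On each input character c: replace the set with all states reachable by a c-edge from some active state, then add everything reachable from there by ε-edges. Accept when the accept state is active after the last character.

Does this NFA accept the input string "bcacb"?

start: ε-closure({0}) = {0,1,2,6}
'b' @ 1: {3,4,7,8,10}
'c' @ 2: {11,12}
'a' @ 3: {9,10,13,14}
'c' @ 4: {11,12}
'b' @ 5: {}  — dead — no transitions
after full input: {}  (accept=15 not in)

Answer: REJECT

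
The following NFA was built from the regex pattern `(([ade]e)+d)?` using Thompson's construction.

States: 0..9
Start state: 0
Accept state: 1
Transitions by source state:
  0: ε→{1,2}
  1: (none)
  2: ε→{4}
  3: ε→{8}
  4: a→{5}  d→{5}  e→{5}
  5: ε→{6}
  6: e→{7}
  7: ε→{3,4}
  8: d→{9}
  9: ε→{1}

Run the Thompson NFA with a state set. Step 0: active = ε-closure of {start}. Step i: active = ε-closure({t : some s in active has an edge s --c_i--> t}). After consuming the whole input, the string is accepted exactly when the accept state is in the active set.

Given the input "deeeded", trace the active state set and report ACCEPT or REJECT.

start: ε-closure({0}) = {0,1,2,4}
'd' @ 1: {5,6}
'e' @ 2: {3,4,7,8}
'e' @ 3: {5,6}
'e' @ 4: {3,4,7,8}
'd' @ 5: {1,5,6,9}  ✓accept
'e' @ 6: {3,4,7,8}
'd' @ 7: {1,5,6,9}  ✓accept
after full input: {1,5,6,9}  (accept=1 in)

Answer: ACCEPT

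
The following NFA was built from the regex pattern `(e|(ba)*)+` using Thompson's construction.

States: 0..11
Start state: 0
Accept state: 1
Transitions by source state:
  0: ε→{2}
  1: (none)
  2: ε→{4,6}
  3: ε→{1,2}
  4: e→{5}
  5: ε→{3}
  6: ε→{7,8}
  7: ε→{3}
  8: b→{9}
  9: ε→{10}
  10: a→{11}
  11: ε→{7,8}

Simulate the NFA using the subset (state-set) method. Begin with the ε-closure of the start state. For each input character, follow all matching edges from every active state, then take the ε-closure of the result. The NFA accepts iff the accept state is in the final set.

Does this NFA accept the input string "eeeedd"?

initial (ε-close {0}): {0,1,2,3,4,6,7,8}
'e' @ 1: {1,2,3,4,5,6,7,8}  ✓accept
'e' @ 2: {1,2,3,4,5,6,7,8}  ✓accept
'e' @ 3: {1,2,3,4,5,6,7,8}  ✓accept
'e' @ 4: {1,2,3,4,5,6,7,8}  ✓accept
'd' @ 5: {}  — dead — no transitions
rest 'd' ignored (set empty)
final: {}; accept 1 not in set

Answer: REJECT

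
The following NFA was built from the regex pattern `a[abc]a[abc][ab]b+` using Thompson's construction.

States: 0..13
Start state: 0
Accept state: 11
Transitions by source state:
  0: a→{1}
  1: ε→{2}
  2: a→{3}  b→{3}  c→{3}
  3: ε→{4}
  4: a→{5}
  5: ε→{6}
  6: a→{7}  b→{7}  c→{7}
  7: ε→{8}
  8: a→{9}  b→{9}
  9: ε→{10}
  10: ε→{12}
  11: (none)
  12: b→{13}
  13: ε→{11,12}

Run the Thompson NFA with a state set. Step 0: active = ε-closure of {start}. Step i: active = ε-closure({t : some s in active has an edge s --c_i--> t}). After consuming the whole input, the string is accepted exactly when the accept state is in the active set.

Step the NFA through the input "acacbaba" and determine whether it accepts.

Answer: REJECT

Derivation:
initial (ε-close {0}): {0}
'a' @ 1: {1,2}
'c' @ 2: {3,4}
'a' @ 3: {5,6}
'c' @ 4: {7,8}
'b' @ 5: {9,10,12}
'a' @ 6: {}  — no active states
rest 'ba' ignored (set empty)
end set {} — state 11 not in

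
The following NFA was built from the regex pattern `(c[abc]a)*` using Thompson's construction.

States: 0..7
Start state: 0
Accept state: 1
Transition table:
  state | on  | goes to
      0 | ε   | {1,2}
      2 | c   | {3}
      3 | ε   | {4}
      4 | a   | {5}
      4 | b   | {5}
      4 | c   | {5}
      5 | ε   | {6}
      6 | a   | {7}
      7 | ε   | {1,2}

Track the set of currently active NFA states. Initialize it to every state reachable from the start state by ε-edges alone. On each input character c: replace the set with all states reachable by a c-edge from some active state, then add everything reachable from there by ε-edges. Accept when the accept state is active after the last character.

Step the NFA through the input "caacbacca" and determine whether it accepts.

start: ε-closure({0}) = {0,1,2}
'c' @ 1: {3,4}
'a' @ 2: {5,6}
'a' @ 3: {1,2,7}  (accept∈set)
'c' @ 4: {3,4}
'b' @ 5: {5,6}
'a' @ 6: {1,2,7}  (accept∈set)
'c' @ 7: {3,4}
'c' @ 8: {5,6}
'a' @ 9: {1,2,7}  (accept∈set)
final: {1,2,7}; accept 1 in set

Answer: ACCEPT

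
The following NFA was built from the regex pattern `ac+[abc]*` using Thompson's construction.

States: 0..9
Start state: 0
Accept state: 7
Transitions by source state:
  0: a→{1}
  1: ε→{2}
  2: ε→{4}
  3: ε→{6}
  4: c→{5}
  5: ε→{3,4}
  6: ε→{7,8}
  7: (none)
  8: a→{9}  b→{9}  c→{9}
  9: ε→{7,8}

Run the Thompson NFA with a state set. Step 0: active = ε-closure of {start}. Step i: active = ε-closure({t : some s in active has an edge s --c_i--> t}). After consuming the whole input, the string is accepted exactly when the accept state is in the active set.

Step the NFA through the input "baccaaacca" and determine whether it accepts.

S₀ = ε-closure({0}) = {0}
'b' @ 1: {}  — no active states
rest 'accaaacca' ignored (set empty)
after full input: {}  (accept=7 not in)

Answer: REJECT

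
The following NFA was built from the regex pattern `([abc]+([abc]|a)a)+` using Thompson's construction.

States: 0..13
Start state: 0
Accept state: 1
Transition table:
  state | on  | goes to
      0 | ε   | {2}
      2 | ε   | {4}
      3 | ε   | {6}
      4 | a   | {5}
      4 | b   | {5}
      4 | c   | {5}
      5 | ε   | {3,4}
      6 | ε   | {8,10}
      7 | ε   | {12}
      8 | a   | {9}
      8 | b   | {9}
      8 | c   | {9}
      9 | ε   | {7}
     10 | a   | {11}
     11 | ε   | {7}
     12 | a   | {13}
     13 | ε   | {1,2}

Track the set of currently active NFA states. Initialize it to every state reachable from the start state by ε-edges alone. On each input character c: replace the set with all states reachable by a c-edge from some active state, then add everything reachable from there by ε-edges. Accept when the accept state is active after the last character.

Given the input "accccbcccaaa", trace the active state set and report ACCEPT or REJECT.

initial (ε-close {0}): {0,2,4}
'a' @ 1: {3,4,5,6,8,10}
'c' @ 2: {3,4,5,6,7,8,9,10,12}
'c' @ 3: {3,4,5,6,7,8,9,10,12}
'c' @ 4: {3,4,5,6,7,8,9,10,12}
'c' @ 5: {3,4,5,6,7,8,9,10,12}
'b' @ 6: {3,4,5,6,7,8,9,10,12}
'c' @ 7: {3,4,5,6,7,8,9,10,12}
'c' @ 8: {3,4,5,6,7,8,9,10,12}
'c' @ 9: {3,4,5,6,7,8,9,10,12}
'a' @ 10: {1,2,3,4,5,6,7,8,9,10,11,12,13}  ✓accept
'a' @ 11: {1,2,3,4,5,6,7,8,9,10,11,12,13}  ✓accept
'a' @ 12: {1,2,3,4,5,6,7,8,9,10,11,12,13}  ✓accept
after full input: {1,2,3,4,5,6,7,8,9,10,11,12,13}  (accept=1 in)

Answer: ACCEPT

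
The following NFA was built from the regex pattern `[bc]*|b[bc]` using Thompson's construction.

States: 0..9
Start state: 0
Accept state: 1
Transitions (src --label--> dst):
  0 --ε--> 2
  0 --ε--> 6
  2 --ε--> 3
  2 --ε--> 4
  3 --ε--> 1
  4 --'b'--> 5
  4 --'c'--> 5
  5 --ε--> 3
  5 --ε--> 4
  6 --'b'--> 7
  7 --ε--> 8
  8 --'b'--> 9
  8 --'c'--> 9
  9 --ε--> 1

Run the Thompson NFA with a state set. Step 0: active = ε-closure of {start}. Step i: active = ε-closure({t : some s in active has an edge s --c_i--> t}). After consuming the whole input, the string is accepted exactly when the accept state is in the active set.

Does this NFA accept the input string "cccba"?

Answer: REJECT

Trace:
start: ε-closure({0}) = {0,1,2,3,4,6}
'c' @ 1: {1,3,4,5}  ✓accept
'c' @ 2: {1,3,4,5}  ✓accept
'c' @ 3: {1,3,4,5}  ✓accept
'b' @ 4: {1,3,4,5}  ✓accept
'a' @ 5: {}  — state set empty
final: {}; accept 1 not in set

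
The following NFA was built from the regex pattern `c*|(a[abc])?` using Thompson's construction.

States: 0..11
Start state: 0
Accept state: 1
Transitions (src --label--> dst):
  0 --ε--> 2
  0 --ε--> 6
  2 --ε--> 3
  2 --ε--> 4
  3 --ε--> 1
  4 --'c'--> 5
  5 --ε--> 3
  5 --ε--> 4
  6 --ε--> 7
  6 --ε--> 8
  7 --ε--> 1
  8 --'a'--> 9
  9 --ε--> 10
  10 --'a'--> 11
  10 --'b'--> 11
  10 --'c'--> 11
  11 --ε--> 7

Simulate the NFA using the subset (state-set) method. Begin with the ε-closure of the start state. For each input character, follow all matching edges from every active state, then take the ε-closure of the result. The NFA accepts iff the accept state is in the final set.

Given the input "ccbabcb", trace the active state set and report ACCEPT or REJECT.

initial (ε-close {0}): {0,1,2,3,4,6,7,8}
'c' @ 1: {1,3,4,5}  [accepting]
'c' @ 2: {1,3,4,5}  [accepting]
'b' @ 3: {}  — state set empty
rest 'abcb' ignored (set empty)
end set {} — state 1 not in

Answer: REJECT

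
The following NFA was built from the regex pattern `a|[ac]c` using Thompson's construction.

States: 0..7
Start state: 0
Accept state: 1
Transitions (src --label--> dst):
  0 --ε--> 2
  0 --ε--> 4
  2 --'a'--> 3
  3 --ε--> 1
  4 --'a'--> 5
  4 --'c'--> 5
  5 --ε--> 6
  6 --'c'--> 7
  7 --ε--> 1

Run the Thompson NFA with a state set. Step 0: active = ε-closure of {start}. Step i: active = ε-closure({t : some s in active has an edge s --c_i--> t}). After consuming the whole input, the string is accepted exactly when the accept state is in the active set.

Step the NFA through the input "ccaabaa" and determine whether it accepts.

Answer: REJECT

Steps:
start: ε-closure({0}) = {0,2,4}
'c' @ 1: {5,6}
'c' @ 2: {1,7}  (accept∈set)
'a' @ 3: {}  — dead — no transitions
rest 'abaa' ignored (set empty)
final: {}; accept 1 not in set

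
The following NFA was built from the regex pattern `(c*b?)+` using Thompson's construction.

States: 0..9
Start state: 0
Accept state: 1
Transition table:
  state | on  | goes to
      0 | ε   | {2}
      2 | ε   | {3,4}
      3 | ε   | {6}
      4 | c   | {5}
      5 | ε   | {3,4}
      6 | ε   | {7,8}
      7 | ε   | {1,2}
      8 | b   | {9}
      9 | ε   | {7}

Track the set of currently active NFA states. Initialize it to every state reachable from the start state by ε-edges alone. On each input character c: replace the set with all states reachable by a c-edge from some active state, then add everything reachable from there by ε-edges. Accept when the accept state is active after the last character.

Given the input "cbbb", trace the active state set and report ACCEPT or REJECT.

start: ε-closure({0}) = {0,1,2,3,4,6,7,8}
'c' @ 1: {1,2,3,4,5,6,7,8}  ✓accept
'b' @ 2: {1,2,3,4,6,7,8,9}  ✓accept
'b' @ 3: {1,2,3,4,6,7,8,9}  ✓accept
'b' @ 4: {1,2,3,4,6,7,8,9}  ✓accept
after full input: {1,2,3,4,6,7,8,9}  (accept=1 in)

Answer: ACCEPT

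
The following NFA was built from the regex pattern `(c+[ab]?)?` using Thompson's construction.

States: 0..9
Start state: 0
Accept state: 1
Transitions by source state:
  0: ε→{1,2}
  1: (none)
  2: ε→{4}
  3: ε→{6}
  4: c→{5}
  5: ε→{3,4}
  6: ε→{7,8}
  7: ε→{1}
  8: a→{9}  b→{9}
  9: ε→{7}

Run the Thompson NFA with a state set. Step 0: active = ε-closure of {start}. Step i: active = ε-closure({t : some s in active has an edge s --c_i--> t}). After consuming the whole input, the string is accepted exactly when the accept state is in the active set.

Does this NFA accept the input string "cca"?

start: ε-closure({0}) = {0,1,2,4}
'c' @ 1: {1,3,4,5,6,7,8}  (accept∈set)
'c' @ 2: {1,3,4,5,6,7,8}  (accept∈set)
'a' @ 3: {1,7,9}  (accept∈set)
after full input: {1,7,9}  (accept=1 in)

Answer: ACCEPT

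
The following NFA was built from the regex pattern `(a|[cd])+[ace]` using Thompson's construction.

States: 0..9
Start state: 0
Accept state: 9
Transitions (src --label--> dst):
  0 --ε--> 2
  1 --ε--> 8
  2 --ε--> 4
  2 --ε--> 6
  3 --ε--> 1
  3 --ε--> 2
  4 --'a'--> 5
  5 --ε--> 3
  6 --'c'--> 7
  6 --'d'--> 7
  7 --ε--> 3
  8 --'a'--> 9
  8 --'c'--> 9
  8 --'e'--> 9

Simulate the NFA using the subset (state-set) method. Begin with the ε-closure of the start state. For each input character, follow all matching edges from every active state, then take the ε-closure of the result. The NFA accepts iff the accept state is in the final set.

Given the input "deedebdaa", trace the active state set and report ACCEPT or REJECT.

Answer: REJECT

Derivation:
initial (ε-close {0}): {0,2,4,6}
'd' @ 1: {1,2,3,4,6,7,8}
'e' @ 2: {9}  (accept∈set)
'e' @ 3: {}  — dead — no transitions
rest 'debdaa' ignored (set empty)
end set {} — state 9 not in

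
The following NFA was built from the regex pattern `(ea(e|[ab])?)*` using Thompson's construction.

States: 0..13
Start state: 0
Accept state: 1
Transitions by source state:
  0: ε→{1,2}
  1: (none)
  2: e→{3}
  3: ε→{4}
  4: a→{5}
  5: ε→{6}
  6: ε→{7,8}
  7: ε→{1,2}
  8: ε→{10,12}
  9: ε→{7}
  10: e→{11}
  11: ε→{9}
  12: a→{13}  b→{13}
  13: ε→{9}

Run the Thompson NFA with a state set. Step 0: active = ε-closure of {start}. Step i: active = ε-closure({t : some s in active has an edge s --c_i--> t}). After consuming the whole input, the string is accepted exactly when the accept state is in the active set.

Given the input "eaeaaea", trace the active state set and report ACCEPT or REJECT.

S₀ = ε-closure({0}) = {0,1,2}
'e' @ 1: {3,4}
'a' @ 2: {1,2,5,6,7,8,10,12}  [accepting]
'e' @ 3: {1,2,3,4,7,9,11}  [accepting]
'a' @ 4: {1,2,5,6,7,8,10,12}  [accepting]
'a' @ 5: {1,2,7,9,13}  [accepting]
'e' @ 6: {3,4}
'a' @ 7: {1,2,5,6,7,8,10,12}  [accepting]
after full input: {1,2,5,6,7,8,10,12}  (accept=1 in)

Answer: ACCEPT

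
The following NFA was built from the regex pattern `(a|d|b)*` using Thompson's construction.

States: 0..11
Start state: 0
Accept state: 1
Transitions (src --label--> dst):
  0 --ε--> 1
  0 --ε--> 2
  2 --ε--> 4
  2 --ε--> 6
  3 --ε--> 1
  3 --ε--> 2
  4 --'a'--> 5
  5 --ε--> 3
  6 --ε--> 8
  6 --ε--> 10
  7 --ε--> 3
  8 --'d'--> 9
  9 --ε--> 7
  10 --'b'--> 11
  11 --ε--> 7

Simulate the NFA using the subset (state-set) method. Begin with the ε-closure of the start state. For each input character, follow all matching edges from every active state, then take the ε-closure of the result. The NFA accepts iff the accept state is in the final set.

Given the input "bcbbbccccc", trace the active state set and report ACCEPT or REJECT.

initial (ε-close {0}): {0,1,2,4,6,8,10}
'b' @ 1: {1,2,3,4,6,7,8,10,11}  [accepting]
'c' @ 2: {}  — state set empty
rest 'bbbccccc' ignored (set empty)
final: {}; accept 1 not in set

Answer: REJECT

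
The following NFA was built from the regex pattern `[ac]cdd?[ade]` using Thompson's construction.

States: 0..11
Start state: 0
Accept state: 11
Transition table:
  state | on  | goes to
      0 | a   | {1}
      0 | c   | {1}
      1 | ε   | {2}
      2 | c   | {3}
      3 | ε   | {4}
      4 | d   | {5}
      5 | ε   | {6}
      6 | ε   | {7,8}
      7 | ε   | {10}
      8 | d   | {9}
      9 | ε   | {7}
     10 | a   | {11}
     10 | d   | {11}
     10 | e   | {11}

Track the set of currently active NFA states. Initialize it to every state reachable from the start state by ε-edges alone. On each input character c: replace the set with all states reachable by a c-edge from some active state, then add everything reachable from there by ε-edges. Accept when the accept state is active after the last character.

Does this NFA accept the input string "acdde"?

Answer: ACCEPT

Steps:
initial (ε-close {0}): {0}
'a' @ 1: {1,2}
'c' @ 2: {3,4}
'd' @ 3: {5,6,7,8,10}
'd' @ 4: {7,9,10,11}  [accepting]
'e' @ 5: {11}  [accepting]
final: {11}; accept 11 in set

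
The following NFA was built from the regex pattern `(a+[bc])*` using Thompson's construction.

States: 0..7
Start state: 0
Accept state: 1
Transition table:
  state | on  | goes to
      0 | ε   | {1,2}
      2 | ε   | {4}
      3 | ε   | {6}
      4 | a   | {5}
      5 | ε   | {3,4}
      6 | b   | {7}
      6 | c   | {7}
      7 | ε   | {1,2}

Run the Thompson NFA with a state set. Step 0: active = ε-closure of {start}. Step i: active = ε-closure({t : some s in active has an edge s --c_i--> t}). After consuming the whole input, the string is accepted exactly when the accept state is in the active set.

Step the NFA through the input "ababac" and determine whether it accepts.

Answer: ACCEPT

Derivation:
initial (ε-close {0}): {0,1,2,4}
'a' @ 1: {3,4,5,6}
'b' @ 2: {1,2,4,7}  ✓accept
'a' @ 3: {3,4,5,6}
'b' @ 4: {1,2,4,7}  ✓accept
'a' @ 5: {3,4,5,6}
'c' @ 6: {1,2,4,7}  ✓accept
after full input: {1,2,4,7}  (accept=1 in)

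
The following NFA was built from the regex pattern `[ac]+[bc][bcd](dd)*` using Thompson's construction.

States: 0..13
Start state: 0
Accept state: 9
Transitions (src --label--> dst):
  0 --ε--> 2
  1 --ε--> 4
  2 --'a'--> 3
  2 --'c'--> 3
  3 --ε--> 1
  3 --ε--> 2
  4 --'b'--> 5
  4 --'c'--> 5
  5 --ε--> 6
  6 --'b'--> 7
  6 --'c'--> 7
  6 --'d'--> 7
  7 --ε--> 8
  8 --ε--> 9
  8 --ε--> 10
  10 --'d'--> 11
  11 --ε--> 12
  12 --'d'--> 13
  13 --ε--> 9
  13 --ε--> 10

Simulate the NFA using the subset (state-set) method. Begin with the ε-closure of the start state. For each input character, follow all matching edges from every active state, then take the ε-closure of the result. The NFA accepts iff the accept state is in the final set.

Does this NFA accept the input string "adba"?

S₀ = ε-closure({0}) = {0,2}
'a' @ 1: {1,2,3,4}
'd' @ 2: {}  — state set empty
rest 'ba' ignored (set empty)
end set {} — state 9 not in

Answer: REJECT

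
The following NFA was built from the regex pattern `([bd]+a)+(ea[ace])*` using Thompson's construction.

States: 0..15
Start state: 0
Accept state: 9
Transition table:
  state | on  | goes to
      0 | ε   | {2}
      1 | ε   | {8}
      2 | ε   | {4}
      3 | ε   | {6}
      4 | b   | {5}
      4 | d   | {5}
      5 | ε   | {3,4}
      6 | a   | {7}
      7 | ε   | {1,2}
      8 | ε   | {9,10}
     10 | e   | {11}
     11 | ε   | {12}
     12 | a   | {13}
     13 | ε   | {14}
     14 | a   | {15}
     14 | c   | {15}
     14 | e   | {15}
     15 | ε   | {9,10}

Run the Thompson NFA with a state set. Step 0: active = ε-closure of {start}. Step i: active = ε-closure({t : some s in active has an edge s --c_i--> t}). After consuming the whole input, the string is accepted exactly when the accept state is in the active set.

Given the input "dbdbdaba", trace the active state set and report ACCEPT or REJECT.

S₀ = ε-closure({0}) = {0,2,4}
'd' @ 1: {3,4,5,6}
'b' @ 2: {3,4,5,6}
'd' @ 3: {3,4,5,6}
'b' @ 4: {3,4,5,6}
'd' @ 5: {3,4,5,6}
'a' @ 6: {1,2,4,7,8,9,10}  [accepting]
'b' @ 7: {3,4,5,6}
'a' @ 8: {1,2,4,7,8,9,10}  [accepting]
final: {1,2,4,7,8,9,10}; accept 9 in set

Answer: ACCEPT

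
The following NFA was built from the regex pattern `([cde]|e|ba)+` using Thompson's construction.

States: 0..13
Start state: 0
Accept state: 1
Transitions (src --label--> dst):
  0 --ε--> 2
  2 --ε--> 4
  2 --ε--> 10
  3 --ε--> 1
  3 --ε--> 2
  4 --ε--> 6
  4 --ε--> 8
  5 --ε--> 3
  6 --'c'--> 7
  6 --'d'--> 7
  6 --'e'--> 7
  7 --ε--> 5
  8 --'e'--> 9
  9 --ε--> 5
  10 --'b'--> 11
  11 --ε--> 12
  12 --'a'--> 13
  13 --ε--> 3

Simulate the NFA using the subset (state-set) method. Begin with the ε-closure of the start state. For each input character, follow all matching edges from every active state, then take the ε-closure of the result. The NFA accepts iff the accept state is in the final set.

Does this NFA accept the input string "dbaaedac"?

Answer: REJECT

Steps:
S₀ = ε-closure({0}) = {0,2,4,6,8,10}
'd' @ 1: {1,2,3,4,5,6,7,8,10}  ✓accept
'b' @ 2: {11,12}
'a' @ 3: {1,2,3,4,6,8,10,13}  ✓accept
'a' @ 4: {}  — state set empty
rest 'edac' ignored (set empty)
end set {} — state 1 not in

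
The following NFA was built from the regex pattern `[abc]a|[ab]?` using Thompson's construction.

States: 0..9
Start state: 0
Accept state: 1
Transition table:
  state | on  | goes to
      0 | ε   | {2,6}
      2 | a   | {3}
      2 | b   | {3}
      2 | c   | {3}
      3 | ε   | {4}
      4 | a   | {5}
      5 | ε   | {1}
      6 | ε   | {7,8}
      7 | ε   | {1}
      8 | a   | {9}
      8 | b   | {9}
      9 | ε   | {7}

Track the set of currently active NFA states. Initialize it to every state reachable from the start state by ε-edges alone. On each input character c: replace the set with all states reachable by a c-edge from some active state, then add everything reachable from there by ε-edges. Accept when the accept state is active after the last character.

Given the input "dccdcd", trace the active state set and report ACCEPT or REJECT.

Answer: REJECT

Derivation:
start: ε-closure({0}) = {0,1,2,6,7,8}
'd' @ 1: {}  — dead — no transitions
rest 'ccdcd' ignored (set empty)
final: {}; accept 1 not in set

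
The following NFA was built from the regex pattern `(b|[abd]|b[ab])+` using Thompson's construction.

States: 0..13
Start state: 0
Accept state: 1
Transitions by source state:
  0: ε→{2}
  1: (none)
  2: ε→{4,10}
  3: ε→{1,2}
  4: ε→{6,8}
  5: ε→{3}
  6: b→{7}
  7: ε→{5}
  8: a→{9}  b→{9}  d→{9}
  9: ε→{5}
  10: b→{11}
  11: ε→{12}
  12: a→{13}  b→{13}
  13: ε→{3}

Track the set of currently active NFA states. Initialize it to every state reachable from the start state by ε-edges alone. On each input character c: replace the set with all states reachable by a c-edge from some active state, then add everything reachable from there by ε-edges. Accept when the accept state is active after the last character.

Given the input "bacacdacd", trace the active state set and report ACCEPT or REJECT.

start: ε-closure({0}) = {0,2,4,6,8,10}
'b' @ 1: {1,2,3,4,5,6,7,8,9,10,11,12}  (accept∈set)
'a' @ 2: {1,2,3,4,5,6,8,9,10,13}  (accept∈set)
'c' @ 3: {}  — state set empty
rest 'acdacd' ignored (set empty)
after full input: {}  (accept=1 not in)

Answer: REJECT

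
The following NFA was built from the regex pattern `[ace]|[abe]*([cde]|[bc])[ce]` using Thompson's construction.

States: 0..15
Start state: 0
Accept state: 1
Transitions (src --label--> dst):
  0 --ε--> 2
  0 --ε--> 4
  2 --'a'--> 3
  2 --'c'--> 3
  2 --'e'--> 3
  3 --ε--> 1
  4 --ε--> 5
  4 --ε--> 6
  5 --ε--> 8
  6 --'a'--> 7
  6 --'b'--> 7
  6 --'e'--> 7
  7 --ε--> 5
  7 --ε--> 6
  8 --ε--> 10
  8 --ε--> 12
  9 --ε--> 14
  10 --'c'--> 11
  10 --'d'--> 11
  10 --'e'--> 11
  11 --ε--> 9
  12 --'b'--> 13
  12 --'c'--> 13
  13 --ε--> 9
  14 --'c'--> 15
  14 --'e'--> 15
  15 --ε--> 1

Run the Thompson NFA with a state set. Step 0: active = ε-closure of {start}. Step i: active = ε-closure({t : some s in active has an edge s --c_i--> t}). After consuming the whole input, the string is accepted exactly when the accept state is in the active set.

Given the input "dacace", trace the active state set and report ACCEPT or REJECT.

S₀ = ε-closure({0}) = {0,2,4,5,6,8,10,12}
'd' @ 1: {9,11,14}
'a' @ 2: {}  — no active states
rest 'cace' ignored (set empty)
after full input: {}  (accept=1 not in)

Answer: REJECT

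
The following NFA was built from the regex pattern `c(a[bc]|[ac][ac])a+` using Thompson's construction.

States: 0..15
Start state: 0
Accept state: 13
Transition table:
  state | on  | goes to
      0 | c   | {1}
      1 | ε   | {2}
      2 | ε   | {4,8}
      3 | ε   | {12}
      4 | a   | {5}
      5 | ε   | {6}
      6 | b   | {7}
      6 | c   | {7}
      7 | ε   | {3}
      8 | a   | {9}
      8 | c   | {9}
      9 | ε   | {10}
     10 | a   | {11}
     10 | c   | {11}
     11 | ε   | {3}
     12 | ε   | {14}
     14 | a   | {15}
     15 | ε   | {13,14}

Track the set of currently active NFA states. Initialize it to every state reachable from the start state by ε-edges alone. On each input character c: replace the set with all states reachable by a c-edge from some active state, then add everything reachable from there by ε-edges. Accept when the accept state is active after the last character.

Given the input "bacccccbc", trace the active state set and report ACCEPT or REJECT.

S₀ = ε-closure({0}) = {0}
'b' @ 1: {}  — dead — no transitions
rest 'acccccbc' ignored (set empty)
after full input: {}  (accept=13 not in)

Answer: REJECT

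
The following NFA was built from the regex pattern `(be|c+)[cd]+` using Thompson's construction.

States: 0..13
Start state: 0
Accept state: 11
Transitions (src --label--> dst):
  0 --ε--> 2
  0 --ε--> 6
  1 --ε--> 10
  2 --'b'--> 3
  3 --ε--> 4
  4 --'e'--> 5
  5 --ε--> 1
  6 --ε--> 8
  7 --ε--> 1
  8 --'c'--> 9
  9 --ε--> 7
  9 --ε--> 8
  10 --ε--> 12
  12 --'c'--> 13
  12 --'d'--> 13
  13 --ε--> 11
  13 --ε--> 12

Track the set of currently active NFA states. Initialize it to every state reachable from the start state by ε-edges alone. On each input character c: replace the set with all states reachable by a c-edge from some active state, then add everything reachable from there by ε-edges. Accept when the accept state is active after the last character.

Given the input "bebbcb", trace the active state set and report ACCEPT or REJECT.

start: ε-closure({0}) = {0,2,6,8}
'b' @ 1: {3,4}
'e' @ 2: {1,5,10,12}
'b' @ 3: {}  — dead — no transitions
rest 'bcb' ignored (set empty)
final: {}; accept 11 not in set

Answer: REJECT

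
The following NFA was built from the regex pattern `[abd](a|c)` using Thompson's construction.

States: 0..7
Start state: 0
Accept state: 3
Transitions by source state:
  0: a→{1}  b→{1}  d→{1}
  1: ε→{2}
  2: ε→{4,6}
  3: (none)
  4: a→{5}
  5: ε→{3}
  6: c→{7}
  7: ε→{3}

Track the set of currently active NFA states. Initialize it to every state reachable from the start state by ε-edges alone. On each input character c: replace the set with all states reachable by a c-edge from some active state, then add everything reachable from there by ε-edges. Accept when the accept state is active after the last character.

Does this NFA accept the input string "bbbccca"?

initial (ε-close {0}): {0}
'b' @ 1: {1,2,4,6}
'b' @ 2: {}  — state set empty
rest 'bccca' ignored (set empty)
final: {}; accept 3 not in set

Answer: REJECT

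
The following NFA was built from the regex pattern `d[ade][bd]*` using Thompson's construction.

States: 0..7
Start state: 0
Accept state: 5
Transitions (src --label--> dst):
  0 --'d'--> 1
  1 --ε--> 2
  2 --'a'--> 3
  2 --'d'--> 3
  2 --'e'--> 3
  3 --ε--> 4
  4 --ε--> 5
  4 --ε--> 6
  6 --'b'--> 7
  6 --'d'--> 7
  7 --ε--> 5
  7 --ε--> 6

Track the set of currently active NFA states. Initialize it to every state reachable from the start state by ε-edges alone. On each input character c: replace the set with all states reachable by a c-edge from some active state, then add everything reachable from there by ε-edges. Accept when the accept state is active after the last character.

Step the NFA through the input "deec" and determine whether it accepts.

Answer: REJECT

Steps:
start: ε-closure({0}) = {0}
'd' @ 1: {1,2}
'e' @ 2: {3,4,5,6}  ✓accept
'e' @ 3: {}  — dead — no transitions
rest 'c' ignored (set empty)
end set {} — state 5 not in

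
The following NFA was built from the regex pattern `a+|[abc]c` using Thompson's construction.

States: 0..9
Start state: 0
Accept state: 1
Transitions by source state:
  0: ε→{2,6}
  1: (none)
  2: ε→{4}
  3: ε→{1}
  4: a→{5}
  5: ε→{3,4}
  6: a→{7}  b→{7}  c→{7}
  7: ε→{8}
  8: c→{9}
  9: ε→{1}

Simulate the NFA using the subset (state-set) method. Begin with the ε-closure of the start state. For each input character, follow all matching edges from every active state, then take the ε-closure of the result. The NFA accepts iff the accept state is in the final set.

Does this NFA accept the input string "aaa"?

initial (ε-close {0}): {0,2,4,6}
'a' @ 1: {1,3,4,5,7,8}  ✓accept
'a' @ 2: {1,3,4,5}  ✓accept
'a' @ 3: {1,3,4,5}  ✓accept
after full input: {1,3,4,5}  (accept=1 in)

Answer: ACCEPT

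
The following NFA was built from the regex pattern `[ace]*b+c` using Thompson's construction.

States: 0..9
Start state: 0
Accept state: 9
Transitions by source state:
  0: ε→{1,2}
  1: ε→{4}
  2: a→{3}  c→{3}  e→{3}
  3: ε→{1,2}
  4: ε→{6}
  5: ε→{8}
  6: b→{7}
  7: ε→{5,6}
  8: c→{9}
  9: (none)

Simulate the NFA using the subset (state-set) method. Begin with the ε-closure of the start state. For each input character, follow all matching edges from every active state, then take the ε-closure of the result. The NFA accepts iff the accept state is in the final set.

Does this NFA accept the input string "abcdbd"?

Answer: REJECT

Derivation:
start: ε-closure({0}) = {0,1,2,4,6}
'a' @ 1: {1,2,3,4,6}
'b' @ 2: {5,6,7,8}
'c' @ 3: {9}  (accept∈set)
'd' @ 4: {}  — no active states
rest 'bd' ignored (set empty)
end set {} — state 9 not in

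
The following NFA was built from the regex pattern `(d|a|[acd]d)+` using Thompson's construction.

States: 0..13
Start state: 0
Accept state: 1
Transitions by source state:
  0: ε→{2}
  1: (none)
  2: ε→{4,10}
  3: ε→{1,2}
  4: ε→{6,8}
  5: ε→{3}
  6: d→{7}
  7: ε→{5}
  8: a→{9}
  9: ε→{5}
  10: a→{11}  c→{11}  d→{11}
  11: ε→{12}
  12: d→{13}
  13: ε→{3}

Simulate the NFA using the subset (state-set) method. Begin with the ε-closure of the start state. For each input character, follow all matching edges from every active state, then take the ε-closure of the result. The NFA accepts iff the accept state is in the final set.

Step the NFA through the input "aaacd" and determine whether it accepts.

Answer: ACCEPT

Steps:
start: ε-closure({0}) = {0,2,4,6,8,10}
'a' @ 1: {1,2,3,4,5,6,8,9,10,11,12}  (accept∈set)
'a' @ 2: {1,2,3,4,5,6,8,9,10,11,12}  (accept∈set)
'a' @ 3: {1,2,3,4,5,6,8,9,10,11,12}  (accept∈set)
'c' @ 4: {11,12}
'd' @ 5: {1,2,3,4,6,8,10,13}  (accept∈set)
final: {1,2,3,4,6,8,10,13}; accept 1 in set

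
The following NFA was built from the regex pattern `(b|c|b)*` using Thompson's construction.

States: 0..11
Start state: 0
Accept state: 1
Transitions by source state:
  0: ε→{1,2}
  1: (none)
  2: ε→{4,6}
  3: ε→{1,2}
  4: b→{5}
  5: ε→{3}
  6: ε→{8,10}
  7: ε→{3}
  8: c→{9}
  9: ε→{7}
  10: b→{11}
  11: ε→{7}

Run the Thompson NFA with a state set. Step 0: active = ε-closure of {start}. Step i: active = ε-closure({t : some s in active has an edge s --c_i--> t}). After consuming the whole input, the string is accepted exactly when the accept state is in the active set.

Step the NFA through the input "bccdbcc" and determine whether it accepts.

start: ε-closure({0}) = {0,1,2,4,6,8,10}
'b' @ 1: {1,2,3,4,5,6,7,8,10,11}  ✓accept
'c' @ 2: {1,2,3,4,6,7,8,9,10}  ✓accept
'c' @ 3: {1,2,3,4,6,7,8,9,10}  ✓accept
'd' @ 4: {}  — state set empty
rest 'bcc' ignored (set empty)
end set {} — state 1 not in

Answer: REJECT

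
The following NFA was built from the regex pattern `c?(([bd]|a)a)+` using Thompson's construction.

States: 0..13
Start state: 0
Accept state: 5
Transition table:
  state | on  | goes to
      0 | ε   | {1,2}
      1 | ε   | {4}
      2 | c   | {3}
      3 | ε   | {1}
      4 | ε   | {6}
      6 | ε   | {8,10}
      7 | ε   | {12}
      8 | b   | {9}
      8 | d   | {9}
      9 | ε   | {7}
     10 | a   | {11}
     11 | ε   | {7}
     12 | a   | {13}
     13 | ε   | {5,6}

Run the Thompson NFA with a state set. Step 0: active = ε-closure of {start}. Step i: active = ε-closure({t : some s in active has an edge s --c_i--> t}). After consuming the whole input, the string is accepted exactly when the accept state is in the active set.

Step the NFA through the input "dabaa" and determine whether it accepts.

Answer: REJECT

Steps:
start: ε-closure({0}) = {0,1,2,4,6,8,10}
'd' @ 1: {7,9,12}
'a' @ 2: {5,6,8,10,13}  [accepting]
'b' @ 3: {7,9,12}
'a' @ 4: {5,6,8,10,13}  [accepting]
'a' @ 5: {7,11,12}
final: {7,11,12}; accept 5 not in set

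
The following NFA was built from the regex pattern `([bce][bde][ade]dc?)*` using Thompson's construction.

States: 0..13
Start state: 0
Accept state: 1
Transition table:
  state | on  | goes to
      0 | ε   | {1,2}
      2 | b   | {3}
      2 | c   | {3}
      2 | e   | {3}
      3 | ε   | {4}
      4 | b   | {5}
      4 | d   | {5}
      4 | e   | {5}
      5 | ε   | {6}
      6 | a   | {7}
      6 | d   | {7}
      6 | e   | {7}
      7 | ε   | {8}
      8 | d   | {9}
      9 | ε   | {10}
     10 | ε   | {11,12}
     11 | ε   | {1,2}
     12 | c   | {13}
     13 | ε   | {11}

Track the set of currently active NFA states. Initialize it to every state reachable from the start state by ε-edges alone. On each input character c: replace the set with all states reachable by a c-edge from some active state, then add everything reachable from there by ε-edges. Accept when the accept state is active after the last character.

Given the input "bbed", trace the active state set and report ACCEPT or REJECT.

Answer: ACCEPT

Derivation:
S₀ = ε-closure({0}) = {0,1,2}
'b' @ 1: {3,4}
'b' @ 2: {5,6}
'e' @ 3: {7,8}
'd' @ 4: {1,2,9,10,11,12}  ✓accept
after full input: {1,2,9,10,11,12}  (accept=1 in)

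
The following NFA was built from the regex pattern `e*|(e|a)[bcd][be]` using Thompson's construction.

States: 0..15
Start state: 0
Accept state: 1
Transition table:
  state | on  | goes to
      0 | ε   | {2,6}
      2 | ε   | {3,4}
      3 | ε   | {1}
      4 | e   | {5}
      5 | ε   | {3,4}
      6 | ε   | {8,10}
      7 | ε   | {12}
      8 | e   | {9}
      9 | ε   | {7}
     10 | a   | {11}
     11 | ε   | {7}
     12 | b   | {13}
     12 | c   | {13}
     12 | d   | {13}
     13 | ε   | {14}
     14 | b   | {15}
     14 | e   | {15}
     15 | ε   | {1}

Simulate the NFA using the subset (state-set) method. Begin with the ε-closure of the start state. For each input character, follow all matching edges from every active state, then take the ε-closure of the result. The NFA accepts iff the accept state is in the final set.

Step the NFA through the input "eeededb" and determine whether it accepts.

start: ε-closure({0}) = {0,1,2,3,4,6,8,10}
'e' @ 1: {1,3,4,5,7,9,12}  [accepting]
'e' @ 2: {1,3,4,5}  [accepting]
'e' @ 3: {1,3,4,5}  [accepting]
'd' @ 4: {}  — dead — no transitions
rest 'edb' ignored (set empty)
final: {}; accept 1 not in set

Answer: REJECT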